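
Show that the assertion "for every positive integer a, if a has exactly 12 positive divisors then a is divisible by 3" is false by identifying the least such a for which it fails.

a = 60: τ(60) = 12; 60 mod 3 = 0.
a = 72: τ(72) = 12; 72 mod 3 = 0.
a = 84: τ(84) = 12; 84 mod 3 = 0.
a = 90: τ(90) = 12; 90 mod 3 = 0.
a = 96: τ(96) = 12; 96 mod 3 = 0.
a = 108: τ(108) = 12; 108 mod 3 = 0.
a = 126: τ(126) = 12; 126 mod 3 = 0.
a = 132: τ(132) = 12; 132 mod 3 = 0.
a = 140: τ(140) = 12; 140 mod 3 = 2.
Hence a = 140 is a counterexample.

a = 140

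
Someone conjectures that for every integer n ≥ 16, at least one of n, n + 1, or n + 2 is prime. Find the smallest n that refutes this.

n = 20

For n = 16, 17, 18, 19 the conclusion holds.
n = 20: 20 = 2 × 10; 21 = 3 × 7; 22 = 2 × 11 — all composite.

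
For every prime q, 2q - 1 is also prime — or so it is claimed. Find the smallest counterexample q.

q = 5

We need the least prime q for which 2q - 1 is not prime.
q = 2: 2q - 1 = 3, prime.
q = 3: 2q - 1 = 5, prime.
q = 5: 2q - 1 = 9 = 3 × 3, not prime.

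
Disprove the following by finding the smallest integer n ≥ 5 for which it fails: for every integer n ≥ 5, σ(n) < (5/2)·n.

For n = 5, 6, 7, 8, …, 21, 22, 23 the conclusion holds.
n = 24: σ(24) = 60; 60 ≥ 60.
Hence n = 24 is a counterexample.

n = 24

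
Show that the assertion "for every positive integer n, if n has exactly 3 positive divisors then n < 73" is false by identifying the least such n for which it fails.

The first 4 eligible values, up to n = 49, all satisfy the conclusion.
n = 121: τ(121) = 3; 121 ≥ 73.

n = 121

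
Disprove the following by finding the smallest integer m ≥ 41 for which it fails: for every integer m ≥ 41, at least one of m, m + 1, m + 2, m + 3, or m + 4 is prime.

m = 48

Check each integer m ≥ 41 in order until m, m + 1, m + 2, m + 3, m + 4 are all composite.
The first 7 eligible values, up to m = 47, all satisfy the conclusion.
m = 48: 48 = 2 × 24; 49 = 7 × 7; 50 = 2 × 25; 51 = 3 × 17; 52 = 2 × 26 — all composite.
So m = 48 is the smallest counterexample.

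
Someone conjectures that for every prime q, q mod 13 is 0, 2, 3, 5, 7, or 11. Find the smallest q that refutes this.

q = 17

The first 6 eligible values, up to q = 13, all satisfy the conclusion.
q = 17: 17 mod 13 = 4 — not in {0, 2, 3, 5, 7, 11}.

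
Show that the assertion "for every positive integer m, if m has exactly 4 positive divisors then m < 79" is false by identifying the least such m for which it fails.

A counterexample is any positive integer m such that m has exactly 4 positive divisors but the claim fails; we check each in order.
The first 24 eligible values, up to m = 77, all satisfy the conclusion.
m = 82: τ(82) = 4; 82 ≥ 79.
So m = 82 is the smallest counterexample.

m = 82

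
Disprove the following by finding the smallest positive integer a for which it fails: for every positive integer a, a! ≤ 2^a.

a = 4

a = 1: a! = 1 and 2^a = 2, so 1 ≤ 2.
a = 2: a! = 2 and 2^a = 4, so 2 ≤ 4.
a = 3: a! = 6 and 2^a = 8, so 6 ≤ 8.
a = 4: a! = 24 and 2^a = 16, so 24 > 16.
So a = 4 is the smallest counterexample.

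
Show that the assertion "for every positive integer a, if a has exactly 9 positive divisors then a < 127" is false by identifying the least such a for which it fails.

We need the least positive integer a for which a has exactly 9 positive divisors but the claim fails.
For a = 36, 100 the conclusion holds.
a = 196: τ(196) = 9; 196 ≥ 127.
Hence a = 196 is a counterexample.

a = 196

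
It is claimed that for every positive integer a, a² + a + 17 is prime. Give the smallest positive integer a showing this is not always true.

a = 16

A counterexample is any positive integer a such that a² + a + 17 is not prime; we check each in order.
The first 15 eligible values, up to a = 15, all satisfy the conclusion.
a = 16: a² + a + 17 = 289 = 17 × 17, composite.
So a = 16 is the smallest counterexample.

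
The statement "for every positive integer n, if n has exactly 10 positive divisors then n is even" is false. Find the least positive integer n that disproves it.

The first 9 eligible values, up to n = 368, all satisfy the conclusion.
n = 405: divisors of 405: 10 divisors; 405 is odd.
So n = 405 is the smallest counterexample.

n = 405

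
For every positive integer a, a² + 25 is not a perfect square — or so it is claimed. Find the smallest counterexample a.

a = 12

The first 11 eligible values, up to a = 11, all satisfy the conclusion.
a = 12: 12² + 25 = 169 = 13², a perfect square.
So a = 12 is the smallest counterexample.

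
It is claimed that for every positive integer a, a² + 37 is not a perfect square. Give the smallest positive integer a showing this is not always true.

a = 18

The first 17 eligible values, up to a = 17, all satisfy the conclusion.
a = 18: 18² + 37 = 361 = 19², a perfect square.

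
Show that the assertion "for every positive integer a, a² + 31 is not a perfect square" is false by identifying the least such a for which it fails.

a = 15

Check each positive integer a in order until a² + 31 is a perfect square.
For a = 1, 2, 3, 4, …, 12, 13, 14 the conclusion holds.
a = 15: 15² + 31 = 256 = 16², a perfect square.
Thus a = 15 disproves the claim, and no smaller a works.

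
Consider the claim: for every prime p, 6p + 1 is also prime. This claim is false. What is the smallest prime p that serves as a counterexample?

p = 19

Check each prime p in order until 6p + 1 is not prime.
For p = 2, 3, 5, 7, 11, 13, 17 the conclusion holds.
p = 19: 6p + 1 = 115 = 5 × 23, not prime.
Hence p = 19 is a counterexample.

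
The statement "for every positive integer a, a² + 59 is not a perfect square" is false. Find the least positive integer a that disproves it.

We need the least positive integer a for which a² + 59 is a perfect square.
For a = 1, 2, 3, 4, …, 26, 27, 28 the conclusion holds.
a = 29: 29² + 59 = 900 = 30², a perfect square.

a = 29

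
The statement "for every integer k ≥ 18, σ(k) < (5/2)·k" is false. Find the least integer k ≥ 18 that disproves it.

A counterexample is any integer k ≥ 18 such that the claim fails; we check each in order.
For k = 18, 19, 20, 21, 22, 23 the conclusion holds.
k = 24: σ(24) = 60; 60 ≥ 60.

k = 24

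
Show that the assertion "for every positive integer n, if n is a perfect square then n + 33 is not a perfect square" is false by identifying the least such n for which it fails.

n = 16

We need the least positive integer n for which n is a perfect square but n + 33 is a perfect square.
For n = 1, 4, 9 the conclusion holds.
n = 16: 16 = 4² and 16 + 33 = 49 = 7².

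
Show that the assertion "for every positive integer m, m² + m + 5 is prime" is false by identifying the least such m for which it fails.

We need the least positive integer m for which m² + m + 5 is not prime.
m = 1: m² + m + 5 = 7, prime.
m = 2: m² + m + 5 = 11, prime.
m = 3: m² + m + 5 = 17, prime.
m = 4: m² + m + 5 = 25 = 5 × 5, composite.

m = 4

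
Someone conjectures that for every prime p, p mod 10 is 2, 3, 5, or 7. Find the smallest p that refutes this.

p = 11

A counterexample is any prime p such that the claim fails; we check each in order.
For p = 2, 3, 5, 7 the conclusion holds.
p = 11: 11 mod 10 = 1 — not in {2, 3, 5, 7}.
Thus p = 11 disproves the claim, and no smaller p works.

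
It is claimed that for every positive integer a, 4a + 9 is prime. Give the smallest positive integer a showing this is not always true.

a = 3

Check each positive integer a in order until 4a + 9 is not prime.
a = 1: 4a + 9 = 13, prime.
a = 2: 4a + 9 = 17, prime.
a = 3: 4a + 9 = 21 = 3 × 7, composite.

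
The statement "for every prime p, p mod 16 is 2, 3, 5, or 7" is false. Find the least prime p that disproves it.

A counterexample is any prime p such that the claim fails; we check each in order.
For p = 2, 3, 5, 7 the conclusion holds.
p = 11: 11 mod 16 = 11 — not in {2, 3, 5, 7}.

p = 11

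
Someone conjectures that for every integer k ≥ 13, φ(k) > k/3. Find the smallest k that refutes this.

We need the least integer k ≥ 13 for which the claim fails.
The first 5 eligible values, up to k = 17, all satisfy the conclusion.
k = 18: φ(18) = 6 and 18/3 = 6, so φ(18) ≤ 18/3.

k = 18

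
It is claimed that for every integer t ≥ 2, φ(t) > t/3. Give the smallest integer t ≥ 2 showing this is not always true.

t = 6

A counterexample is any integer t ≥ 2 such that the claim fails; we check each in order.
For t = 2, 3, 4, 5 the conclusion holds.
t = 6: φ(6) = 2 and 6/3 = 2, so φ(6) ≤ 6/3.
So t = 6 is the smallest counterexample.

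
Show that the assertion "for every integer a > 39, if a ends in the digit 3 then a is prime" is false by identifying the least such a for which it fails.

a = 63

We need the least integer a > 39 for which a ends in the digit 3 but a is not prime.
a = 43: 43 ends in 3 and is prime.
a = 53: 53 ends in 3 and is prime.
a = 63: 63 ends in 3; 63 = 3 × 21, composite.
So a = 63 is the smallest counterexample.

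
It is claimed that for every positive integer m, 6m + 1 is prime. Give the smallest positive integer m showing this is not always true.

m = 4

For m = 1, 2, 3 the conclusion holds.
m = 4: 6m + 1 = 25 = 5 × 5, composite.
Thus m = 4 disproves the claim, and no smaller m works.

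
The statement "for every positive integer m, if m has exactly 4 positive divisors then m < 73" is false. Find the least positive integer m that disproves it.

Check each positive integer m in order until m has exactly 4 positive divisors but the claim fails.
For m = 6, 8, 10, 14, …, 62, 65, 69 the conclusion holds.
m = 74: τ(74) = 4; 74 ≥ 73.

m = 74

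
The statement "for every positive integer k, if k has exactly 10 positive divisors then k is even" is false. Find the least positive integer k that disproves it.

k = 405

For k = 48, 80, 112, 162, 176, 208, 272, 304, 368 the conclusion holds.
k = 405: divisors of 405: 10 divisors; 405 is odd.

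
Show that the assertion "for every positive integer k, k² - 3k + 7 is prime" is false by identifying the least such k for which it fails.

For k = 1, 2, 3, 4, 5 the conclusion holds.
k = 6: k² - 3k + 7 = 25 = 5 × 5, composite.
Thus k = 6 disproves the claim, and no smaller k works.

k = 6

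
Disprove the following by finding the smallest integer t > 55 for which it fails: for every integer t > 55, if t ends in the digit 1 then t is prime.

t = 81

For t = 61, 71 the conclusion holds.
t = 81: 81 ends in 1; 81 = 3 × 27, composite.
So t = 81 is the smallest counterexample.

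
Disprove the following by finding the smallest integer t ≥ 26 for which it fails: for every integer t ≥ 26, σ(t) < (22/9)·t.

t = 36

For t = 26, 27, 28, 29, 30, 31, 32, 33, 34, 35 the conclusion holds.
t = 36: σ(36) = 91; 91 ≥ 88.
So t = 36 is the smallest counterexample.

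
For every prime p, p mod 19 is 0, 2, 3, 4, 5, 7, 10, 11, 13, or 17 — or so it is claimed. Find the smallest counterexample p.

For p = 2, 3, 5, 7, 11, 13, 17, 19, 23, 29 the conclusion holds.
p = 31: 31 mod 19 = 12 — not in {0, 2, 3, 4, 5, 7, 10, 11, 13, 17}.

p = 31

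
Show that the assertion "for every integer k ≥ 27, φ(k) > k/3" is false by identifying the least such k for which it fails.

k = 30

We need the least integer k ≥ 27 for which the claim fails.
k = 27: φ(27) = 18 and 27/3 = 9, so φ(27) > 27/3.
k = 28: φ(28) = 12 and 28/3 = 28/3, so φ(28) > 28/3.
k = 29: φ(29) = 28 and 29/3 = 29/3, so φ(29) > 29/3.
k = 30: φ(30) = 8 and 30/3 = 10, so φ(30) ≤ 30/3.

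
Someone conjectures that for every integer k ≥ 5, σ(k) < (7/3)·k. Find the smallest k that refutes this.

For k = 5, 6, 7, 8, 9, 10, 11 the conclusion holds.
k = 12: σ(12) = 28; 28 ≥ 28.

k = 12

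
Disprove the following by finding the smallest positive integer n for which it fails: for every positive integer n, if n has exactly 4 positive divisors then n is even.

Check each positive integer n in order until n has exactly 4 positive divisors but n is odd.
The first 4 eligible values, up to n = 14, all satisfy the conclusion.
n = 15: divisors of 15: 1, 3, 5, 15; 15 is odd.

n = 15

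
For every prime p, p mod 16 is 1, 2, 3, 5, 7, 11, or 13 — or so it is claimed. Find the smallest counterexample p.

We need the least prime p for which the claim fails.
For p = 2, 3, 5, 7, 11, 13, 17, 19, 23, 29 the conclusion holds.
p = 31: 31 mod 16 = 15 — not in {1, 2, 3, 5, 7, 11, 13}.
Thus p = 31 disproves the claim, and no smaller p works.

p = 31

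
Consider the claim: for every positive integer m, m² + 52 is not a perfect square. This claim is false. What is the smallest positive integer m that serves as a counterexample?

m = 12

Check each positive integer m in order until m² + 52 is a perfect square.
For m = 1, 2, 3, 4, …, 9, 10, 11 the conclusion holds.
m = 12: 12² + 52 = 196 = 14², a perfect square.
So m = 12 is the smallest counterexample.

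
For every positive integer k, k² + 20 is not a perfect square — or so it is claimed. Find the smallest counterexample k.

k = 4

We need the least positive integer k for which k² + 20 is a perfect square.
For k = 1, 2, 3 the conclusion holds.
k = 4: 4² + 20 = 36 = 6², a perfect square.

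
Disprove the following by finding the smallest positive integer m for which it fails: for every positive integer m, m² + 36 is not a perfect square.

Check each positive integer m in order until m² + 36 is a perfect square.
m = 1: 1² + 36 = 37, not a perfect square.
m = 2: 2² + 36 = 40, not a perfect square.
m = 3: 3² + 36 = 45, not a perfect square.
m = 4: 4² + 36 = 52, not a perfect square.
m = 5: 5² + 36 = 61, not a perfect square.
m = 6: 6² + 36 = 72, not a perfect square.
m = 7: 7² + 36 = 85, not a perfect square.
m = 8: 8² + 36 = 100 = 10², a perfect square.
Hence m = 8 is a counterexample.

m = 8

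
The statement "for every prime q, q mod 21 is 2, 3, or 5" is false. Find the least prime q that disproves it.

q = 7

Check each prime q in order until the claim fails.
q = 2: 2 mod 21 = 2.
q = 3: 3 mod 21 = 3.
q = 5: 5 mod 21 = 5.
q = 7: 7 mod 21 = 7 — not in {2, 3, 5}.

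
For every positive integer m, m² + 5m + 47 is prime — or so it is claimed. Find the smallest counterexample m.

m = 38

We need the least positive integer m for which m² + 5m + 47 is not prime.
The first 37 eligible values, up to m = 37, all satisfy the conclusion.
m = 38: m² + 5m + 47 = 1681 = 41 × 41, composite.
So m = 38 is the smallest counterexample.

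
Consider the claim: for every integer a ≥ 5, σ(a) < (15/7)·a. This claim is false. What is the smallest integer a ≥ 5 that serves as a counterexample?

Check each integer a ≥ 5 in order until the claim fails.
The first 7 eligible values, up to a = 11, all satisfy the conclusion.
a = 12: σ(12) = 28; 28 ≥ 180/7.

a = 12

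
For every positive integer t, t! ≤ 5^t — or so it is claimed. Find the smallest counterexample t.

A counterexample is any positive integer t such that t! > 5^t; we check each in order.
For t = 1, 2, 3, 4, …, 9, 10, 11 the conclusion holds.
t = 12: t! = 479001600 and 5^t = 244140625, so 479001600 > 244140625.

t = 12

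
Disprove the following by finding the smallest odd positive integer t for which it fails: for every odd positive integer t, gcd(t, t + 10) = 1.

t = 5

For t = 1, 3 the conclusion holds.
t = 5: gcd(5, 15) = 5.
Hence t = 5 is a counterexample.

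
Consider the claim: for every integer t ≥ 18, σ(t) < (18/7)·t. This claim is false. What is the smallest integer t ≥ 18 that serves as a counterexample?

Check each integer t ≥ 18 in order until the claim fails.
The first 30 eligible values, up to t = 47, all satisfy the conclusion.
t = 48: σ(48) = 124; 124 ≥ 864/7.

t = 48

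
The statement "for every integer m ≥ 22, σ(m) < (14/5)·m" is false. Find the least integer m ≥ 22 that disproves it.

A counterexample is any integer m ≥ 22 such that the claim fails; we check each in order.
For m = 22, 23, 24, 25, …, 57, 58, 59 the conclusion holds.
m = 60: σ(60) = 168; 168 ≥ 168.
Thus m = 60 disproves the claim, and no smaller m works.

m = 60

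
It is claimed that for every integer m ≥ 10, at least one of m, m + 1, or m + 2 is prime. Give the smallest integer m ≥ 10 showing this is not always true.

m = 10: 11 is prime.
m = 11: 11 is prime.
m = 12: 13 is prime.
m = 13: 13 is prime.
m = 14: 14 = 2 × 7; 15 = 3 × 5; 16 = 2 × 8 — all composite.

m = 14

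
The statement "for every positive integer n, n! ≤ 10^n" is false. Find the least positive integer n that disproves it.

n = 25

Check each positive integer n in order until n! > 10^n.
For n = 1, 2, 3, 4, …, 22, 23, 24 the conclusion holds.
n = 25: n! = 15511210043330985984000000 and 10^n = 10000000000000000000000000, so 15511210043330985984000000 > 10000000000000000000000000.
Hence n = 25 is a counterexample.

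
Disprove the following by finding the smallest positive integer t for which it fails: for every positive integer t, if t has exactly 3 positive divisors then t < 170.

Check each positive integer t in order until t has exactly 3 positive divisors but the claim fails.
t = 4: τ(4) = 3; 4 < 170.
t = 9: τ(9) = 3; 9 < 170.
t = 25: τ(25) = 3; 25 < 170.
t = 49: τ(49) = 3; 49 < 170.
t = 121: τ(121) = 3; 121 < 170.
t = 169: τ(169) = 3; 169 < 170.
t = 289: τ(289) = 3; 289 ≥ 170.
So t = 289 is the smallest counterexample.

t = 289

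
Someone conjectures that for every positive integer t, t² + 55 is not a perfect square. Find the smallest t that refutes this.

Check each positive integer t in order until t² + 55 is a perfect square.
t = 1: 1² + 55 = 56, not a perfect square.
t = 2: 2² + 55 = 59, not a perfect square.
t = 3: 3² + 55 = 64 = 8², a perfect square.

t = 3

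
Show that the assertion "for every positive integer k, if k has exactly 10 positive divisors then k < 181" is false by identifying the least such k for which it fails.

k = 208

We need the least positive integer k for which k has exactly 10 positive divisors but the claim fails.
For k = 48, 80, 112, 162, 176 the conclusion holds.
k = 208: τ(208) = 10; 208 ≥ 181.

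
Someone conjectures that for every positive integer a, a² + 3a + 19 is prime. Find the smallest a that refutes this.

a = 15

Check each positive integer a in order until a² + 3a + 19 is not prime.
For a = 1, 2, 3, 4, …, 12, 13, 14 the conclusion holds.
a = 15: a² + 3a + 19 = 289 = 17 × 17, composite.
Thus a = 15 disproves the claim, and no smaller a works.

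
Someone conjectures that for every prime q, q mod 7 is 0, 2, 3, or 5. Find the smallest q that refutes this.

Check each prime q in order until the claim fails.
The first 4 eligible values, up to q = 7, all satisfy the conclusion.
q = 11: 11 mod 7 = 4 — not in {0, 2, 3, 5}.

q = 11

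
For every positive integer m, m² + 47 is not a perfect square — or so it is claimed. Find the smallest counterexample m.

m = 23

We need the least positive integer m for which m² + 47 is a perfect square.
For m = 1, 2, 3, 4, …, 20, 21, 22 the conclusion holds.
m = 23: 23² + 47 = 576 = 24², a perfect square.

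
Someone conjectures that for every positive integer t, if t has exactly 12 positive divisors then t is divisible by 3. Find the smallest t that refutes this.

t = 60: τ(60) = 12; 60 mod 3 = 0.
t = 72: τ(72) = 12; 72 mod 3 = 0.
t = 84: τ(84) = 12; 84 mod 3 = 0.
t = 90: τ(90) = 12; 90 mod 3 = 0.
t = 96: τ(96) = 12; 96 mod 3 = 0.
t = 108: τ(108) = 12; 108 mod 3 = 0.
t = 126: τ(126) = 12; 126 mod 3 = 0.
t = 132: τ(132) = 12; 132 mod 3 = 0.
t = 140: τ(140) = 12; 140 mod 3 = 2.
So t = 140 is the smallest counterexample.

t = 140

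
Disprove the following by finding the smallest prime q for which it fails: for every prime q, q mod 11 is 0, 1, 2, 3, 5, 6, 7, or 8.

q = 31

We need the least prime q for which the claim fails.
The first 10 eligible values, up to q = 29, all satisfy the conclusion.
q = 31: 31 mod 11 = 9 — not in {0, 1, 2, 3, 5, 6, 7, 8}.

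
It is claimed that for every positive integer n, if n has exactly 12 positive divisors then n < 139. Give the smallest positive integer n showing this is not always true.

n = 140

The first 8 eligible values, up to n = 132, all satisfy the conclusion.
n = 140: τ(140) = 12; 140 ≥ 139.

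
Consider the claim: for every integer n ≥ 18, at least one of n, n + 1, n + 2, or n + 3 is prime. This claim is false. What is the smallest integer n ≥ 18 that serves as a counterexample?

For n = 18, 19, 20, 21, 22, 23 the conclusion holds.
n = 24: 24 = 2 × 12; 25 = 5 × 5; 26 = 2 × 13; 27 = 3 × 9 — all composite.
Thus n = 24 disproves the claim, and no smaller n works.

n = 24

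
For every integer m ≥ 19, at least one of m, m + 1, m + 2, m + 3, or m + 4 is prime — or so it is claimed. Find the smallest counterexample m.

m = 24

We need the least integer m ≥ 19 for which m, m + 1, m + 2, m + 3, m + 4 are all composite.
m = 19: 19 is prime.
m = 20: 23 is prime.
m = 21: 23 is prime.
m = 22: 23 is prime.
m = 23: 23 is prime.
m = 24: 24 = 2 × 12; 25 = 5 × 5; 26 = 2 × 13; 27 = 3 × 9; 28 = 2 × 14 — all composite.
So m = 24 is the smallest counterexample.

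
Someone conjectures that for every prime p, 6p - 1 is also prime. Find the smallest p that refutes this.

We need the least prime p for which 6p - 1 is not prime.
The first 4 eligible values, up to p = 7, all satisfy the conclusion.
p = 11: 6p - 1 = 65 = 5 × 13, not prime.
Hence p = 11 is a counterexample.

p = 11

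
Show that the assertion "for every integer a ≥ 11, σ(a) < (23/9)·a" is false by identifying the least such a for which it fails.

a = 48

A counterexample is any integer a ≥ 11 such that the claim fails; we check each in order.
For a = 11, 12, 13, 14, …, 45, 46, 47 the conclusion holds.
a = 48: σ(48) = 124; 124 ≥ 368/3.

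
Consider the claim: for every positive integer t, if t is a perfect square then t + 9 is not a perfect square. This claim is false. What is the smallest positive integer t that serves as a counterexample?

t = 16

Check each positive integer t in order until t is a perfect square but t + 9 is a perfect square.
For t = 1, 4, 9 the conclusion holds.
t = 16: 16 = 4² and 16 + 9 = 25 = 5².
So t = 16 is the smallest counterexample.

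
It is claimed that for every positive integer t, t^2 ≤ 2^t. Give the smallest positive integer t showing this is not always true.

t = 3

For t = 1, 2 the conclusion holds.
t = 3: t^2 = 9 and 2^t = 8, so 9 > 8.
Thus t = 3 disproves the claim, and no smaller t works.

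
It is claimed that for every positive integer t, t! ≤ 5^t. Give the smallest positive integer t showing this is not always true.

We need the least positive integer t for which t! > 5^t.
The first 11 eligible values, up to t = 11, all satisfy the conclusion.
t = 12: t! = 479001600 and 5^t = 244140625, so 479001600 > 244140625.

t = 12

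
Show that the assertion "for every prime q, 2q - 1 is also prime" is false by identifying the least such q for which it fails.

For q = 2, 3 the conclusion holds.
q = 5: 2q - 1 = 9 = 3 × 3, not prime.
So q = 5 is the smallest counterexample.

q = 5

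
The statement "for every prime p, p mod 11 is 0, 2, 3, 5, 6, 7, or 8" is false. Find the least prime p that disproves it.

p = 2: 2 mod 11 = 2.
p = 3: 3 mod 11 = 3.
p = 5: 5 mod 11 = 5.
p = 7: 7 mod 11 = 7.
p = 11: 11 mod 11 = 0.
p = 13: 13 mod 11 = 2.
p = 17: 17 mod 11 = 6.
p = 19: 19 mod 11 = 8.
p = 23: 23 mod 11 = 1 — not in {0, 2, 3, 5, 6, 7, 8}.

p = 23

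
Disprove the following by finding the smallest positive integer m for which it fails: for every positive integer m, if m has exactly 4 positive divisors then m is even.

Check each positive integer m in order until m has exactly 4 positive divisors but m is odd.
m = 6: divisors of 6: 1, 2, 3, 6; 6 is even.
m = 8: divisors of 8: 1, 2, 4, 8; 8 is even.
m = 10: divisors of 10: 1, 2, 5, 10; 10 is even.
m = 14: divisors of 14: 1, 2, 7, 14; 14 is even.
m = 15: divisors of 15: 1, 3, 5, 15; 15 is odd.
So m = 15 is the smallest counterexample.

m = 15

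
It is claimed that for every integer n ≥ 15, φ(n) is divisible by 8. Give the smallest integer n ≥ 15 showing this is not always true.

Check each integer n ≥ 15 in order until φ(n) is not divisible by 8.
n = 15: φ(15) = 8; 8 mod 8 = 0.
n = 16: φ(16) = 8; 8 mod 8 = 0.
n = 17: φ(17) = 16; 16 mod 8 = 0.
n = 18: φ(18) = 6; 6 mod 8 = 6.
Hence n = 18 is a counterexample.

n = 18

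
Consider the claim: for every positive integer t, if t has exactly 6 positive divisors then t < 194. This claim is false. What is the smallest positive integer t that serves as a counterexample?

Check each positive integer t in order until t has exactly 6 positive divisors but the claim fails.
For t = 12, 18, 20, 28, …, 172, 175, 188 the conclusion holds.
t = 207: τ(207) = 6; 207 ≥ 194.

t = 207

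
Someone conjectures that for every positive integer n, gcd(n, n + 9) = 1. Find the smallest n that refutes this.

n = 3

We need the least positive integer n for which gcd(n, n + 9) > 1.
For n = 1, 2 the conclusion holds.
n = 3: gcd(3, 12) = 3.
So n = 3 is the smallest counterexample.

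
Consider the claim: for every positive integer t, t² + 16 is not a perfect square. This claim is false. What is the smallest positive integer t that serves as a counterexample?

A counterexample is any positive integer t such that t² + 16 is a perfect square; we check each in order.
For t = 1, 2 the conclusion holds.
t = 3: 3² + 16 = 25 = 5², a perfect square.

t = 3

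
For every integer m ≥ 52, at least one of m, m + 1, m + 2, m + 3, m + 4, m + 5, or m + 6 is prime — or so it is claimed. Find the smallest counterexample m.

m = 90

For m = 52, 53, 54, 55, …, 87, 88, 89 the conclusion holds.
m = 90: 90 = 2 × 45; 91 = 7 × 13; 92 = 2 × 46; 93 = 3 × 31; 94 = 2 × 47; 95 = 5 × 19; 96 = 2 × 48 — all composite.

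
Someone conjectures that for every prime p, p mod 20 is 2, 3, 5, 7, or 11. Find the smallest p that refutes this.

We need the least prime p for which the claim fails.
The first 5 eligible values, up to p = 11, all satisfy the conclusion.
p = 13: 13 mod 20 = 13 — not in {2, 3, 5, 7, 11}.
Hence p = 13 is a counterexample.

p = 13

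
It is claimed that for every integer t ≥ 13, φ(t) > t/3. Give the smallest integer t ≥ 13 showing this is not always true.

t = 13: φ(13) = 12 and 13/3 = 13/3, so φ(13) > 13/3.
t = 14: φ(14) = 6 and 14/3 = 14/3, so φ(14) > 14/3.
t = 15: φ(15) = 8 and 15/3 = 5, so φ(15) > 15/3.
t = 16: φ(16) = 8 and 16/3 = 16/3, so φ(16) > 16/3.
t = 17: φ(17) = 16 and 17/3 = 17/3, so φ(17) > 17/3.
t = 18: φ(18) = 6 and 18/3 = 6, so φ(18) ≤ 18/3.
Thus t = 18 disproves the claim, and no smaller t works.

t = 18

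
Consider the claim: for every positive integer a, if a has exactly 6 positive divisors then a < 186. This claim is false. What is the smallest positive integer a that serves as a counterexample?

Check each positive integer a in order until a has exactly 6 positive divisors but the claim fails.
The first 26 eligible values, up to a = 175, all satisfy the conclusion.
a = 188: τ(188) = 6; 188 ≥ 186.
So a = 188 is the smallest counterexample.

a = 188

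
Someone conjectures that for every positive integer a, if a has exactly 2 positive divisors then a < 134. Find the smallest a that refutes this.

a = 137

We need the least positive integer a for which a has exactly 2 positive divisors but the claim fails.
For a = 2, 3, 5, 7, …, 113, 127, 131 the conclusion holds.
a = 137: τ(137) = 2; 137 ≥ 134.
So a = 137 is the smallest counterexample.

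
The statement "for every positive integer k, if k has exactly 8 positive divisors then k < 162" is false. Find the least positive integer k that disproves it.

k = 165

We need the least positive integer k for which k has exactly 8 positive divisors but the claim fails.
For k = 24, 30, 40, 42, …, 138, 152, 154 the conclusion holds.
k = 165: τ(165) = 8; 165 ≥ 162.
So k = 165 is the smallest counterexample.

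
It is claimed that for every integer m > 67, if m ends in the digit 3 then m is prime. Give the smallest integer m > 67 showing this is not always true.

Check each integer m > 67 in order until m ends in the digit 3 but m is not prime.
For m = 73, 83 the conclusion holds.
m = 93: 93 ends in 3; 93 = 3 × 31, composite.
Hence m = 93 is a counterexample.

m = 93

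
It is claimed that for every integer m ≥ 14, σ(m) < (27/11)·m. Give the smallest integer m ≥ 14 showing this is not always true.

We need the least integer m ≥ 14 for which the claim fails.
For m = 14, 15, 16, 17, 18, 19, 20, 21, 22, 23 the conclusion holds.
m = 24: σ(24) = 60; 60 ≥ 648/11.

m = 24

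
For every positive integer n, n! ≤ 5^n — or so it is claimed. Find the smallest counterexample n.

n = 12

Check each positive integer n in order until n! > 5^n.
For n = 1, 2, 3, 4, …, 9, 10, 11 the conclusion holds.
n = 12: n! = 479001600 and 5^n = 244140625, so 479001600 > 244140625.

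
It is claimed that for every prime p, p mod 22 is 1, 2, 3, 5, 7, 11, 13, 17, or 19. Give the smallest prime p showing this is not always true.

Check each prime p in order until the claim fails.
For p = 2, 3, 5, 7, 11, 13, 17, 19, 23, 29 the conclusion holds.
p = 31: 31 mod 22 = 9 — not in {1, 2, 3, 5, 7, 11, 13, 17, 19}.

p = 31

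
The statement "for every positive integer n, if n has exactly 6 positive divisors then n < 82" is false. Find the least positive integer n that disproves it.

n = 92

Check each positive integer n in order until n has exactly 6 positive divisors but the claim fails.
For n = 12, 18, 20, 28, …, 68, 75, 76 the conclusion holds.
n = 92: τ(92) = 6; 92 ≥ 82.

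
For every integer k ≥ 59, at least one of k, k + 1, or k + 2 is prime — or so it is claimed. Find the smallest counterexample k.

Check each integer k ≥ 59 in order until k, k + 1, k + 2 are all composite.
For k = 59, 60, 61 the conclusion holds.
k = 62: 62 = 2 × 31; 63 = 3 × 21; 64 = 2 × 32 — all composite.

k = 62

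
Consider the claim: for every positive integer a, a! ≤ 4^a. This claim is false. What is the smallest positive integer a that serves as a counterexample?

For a = 1, 2, 3, 4, 5, 6, 7, 8 the conclusion holds.
a = 9: a! = 362880 and 4^a = 262144, so 362880 > 262144.

a = 9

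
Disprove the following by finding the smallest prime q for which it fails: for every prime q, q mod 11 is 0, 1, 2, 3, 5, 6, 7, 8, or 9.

We need the least prime q for which the claim fails.
For q = 2, 3, 5, 7, …, 23, 29, 31 the conclusion holds.
q = 37: 37 mod 11 = 4 — not in {0, 1, 2, 3, 5, 6, 7, 8, 9}.

q = 37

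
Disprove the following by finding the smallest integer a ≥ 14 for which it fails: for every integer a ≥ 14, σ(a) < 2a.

a = 18

We need the least integer a ≥ 14 for which the claim fails.
a = 14: σ(14) = 24; 24 < 28.
a = 15: σ(15) = 24; 24 < 30.
a = 16: σ(16) = 31; 31 < 32.
a = 17: σ(17) = 18; 18 < 34.
a = 18: σ(18) = 39; 39 ≥ 36.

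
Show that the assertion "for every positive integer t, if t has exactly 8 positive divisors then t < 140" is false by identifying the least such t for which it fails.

A counterexample is any positive integer t such that t has exactly 8 positive divisors but the claim fails; we check each in order.
For t = 24, 30, 40, 42, …, 135, 136, 138 the conclusion holds.
t = 152: τ(152) = 8; 152 ≥ 140.
Thus t = 152 disproves the claim, and no smaller t works.

t = 152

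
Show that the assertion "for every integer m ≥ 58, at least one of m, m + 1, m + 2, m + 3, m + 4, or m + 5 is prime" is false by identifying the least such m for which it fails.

m = 90

We need the least integer m ≥ 58 for which m, m + 1, m + 2, m + 3, m + 4, m + 5 are all composite.
For m = 58, 59, 60, 61, …, 87, 88, 89 the conclusion holds.
m = 90: 90 = 2 × 45; 91 = 7 × 13; 92 = 2 × 46; 93 = 3 × 31; 94 = 2 × 47; 95 = 5 × 19 — all composite.
So m = 90 is the smallest counterexample.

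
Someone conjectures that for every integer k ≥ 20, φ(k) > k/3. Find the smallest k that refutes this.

Check each integer k ≥ 20 in order until the claim fails.
The first 4 eligible values, up to k = 23, all satisfy the conclusion.
k = 24: φ(24) = 8 and 24/3 = 8, so φ(24) ≤ 24/3.

k = 24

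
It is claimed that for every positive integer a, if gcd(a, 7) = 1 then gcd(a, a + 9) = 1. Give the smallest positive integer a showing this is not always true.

For a = 1, 2 the conclusion holds.
a = 3: gcd(3, 12) = 3.

a = 3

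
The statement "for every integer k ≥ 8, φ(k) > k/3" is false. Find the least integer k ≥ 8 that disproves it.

The first 4 eligible values, up to k = 11, all satisfy the conclusion.
k = 12: φ(12) = 4 and 12/3 = 4, so φ(12) ≤ 12/3.
Hence k = 12 is a counterexample.

k = 12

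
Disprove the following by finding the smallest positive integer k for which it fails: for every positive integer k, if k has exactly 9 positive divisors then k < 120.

A counterexample is any positive integer k such that k has exactly 9 positive divisors but the claim fails; we check each in order.
For k = 36, 100 the conclusion holds.
k = 196: τ(196) = 9; 196 ≥ 120.

k = 196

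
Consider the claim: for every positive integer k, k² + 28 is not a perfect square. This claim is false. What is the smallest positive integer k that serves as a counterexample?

Check each positive integer k in order until k² + 28 is a perfect square.
k = 1: 1² + 28 = 29, not a perfect square.
k = 2: 2² + 28 = 32, not a perfect square.
k = 3: 3² + 28 = 37, not a perfect square.
k = 4: 4² + 28 = 44, not a perfect square.
k = 5: 5² + 28 = 53, not a perfect square.
k = 6: 6² + 28 = 64 = 8², a perfect square.
Thus k = 6 disproves the claim, and no smaller k works.

k = 6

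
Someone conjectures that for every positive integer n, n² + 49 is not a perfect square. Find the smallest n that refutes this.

A counterexample is any positive integer n such that n² + 49 is a perfect square; we check each in order.
The first 23 eligible values, up to n = 23, all satisfy the conclusion.
n = 24: 24² + 49 = 625 = 25², a perfect square.
Hence n = 24 is a counterexample.

n = 24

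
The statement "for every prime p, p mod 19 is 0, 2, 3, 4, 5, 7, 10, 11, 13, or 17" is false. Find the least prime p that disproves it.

p = 31

For p = 2, 3, 5, 7, 11, 13, 17, 19, 23, 29 the conclusion holds.
p = 31: 31 mod 19 = 12 — not in {0, 2, 3, 4, 5, 7, 10, 11, 13, 17}.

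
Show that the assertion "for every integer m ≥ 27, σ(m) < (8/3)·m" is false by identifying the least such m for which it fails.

Check each integer m ≥ 27 in order until the claim fails.
The first 33 eligible values, up to m = 59, all satisfy the conclusion.
m = 60: σ(60) = 168; 168 ≥ 160.
Thus m = 60 disproves the claim, and no smaller m works.

m = 60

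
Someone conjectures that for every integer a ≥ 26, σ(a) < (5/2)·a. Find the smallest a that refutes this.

Check each integer a ≥ 26 in order until the claim fails.
For a = 26, 27, 28, 29, 30, 31, 32, 33, 34, 35 the conclusion holds.
a = 36: σ(36) = 91; 91 ≥ 90.
Thus a = 36 disproves the claim, and no smaller a works.

a = 36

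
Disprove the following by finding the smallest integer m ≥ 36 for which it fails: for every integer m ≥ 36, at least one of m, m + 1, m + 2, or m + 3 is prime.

The first 12 eligible values, up to m = 47, all satisfy the conclusion.
m = 48: 48 = 2 × 24; 49 = 7 × 7; 50 = 2 × 25; 51 = 3 × 17 — all composite.

m = 48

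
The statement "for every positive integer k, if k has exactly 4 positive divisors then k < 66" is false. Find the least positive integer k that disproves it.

k = 69

We need the least positive integer k for which k has exactly 4 positive divisors but the claim fails.
The first 21 eligible values, up to k = 65, all satisfy the conclusion.
k = 69: τ(69) = 4; 69 ≥ 66.
So k = 69 is the smallest counterexample.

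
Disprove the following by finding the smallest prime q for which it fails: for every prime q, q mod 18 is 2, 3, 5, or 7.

q = 11

Check each prime q in order until the claim fails.
For q = 2, 3, 5, 7 the conclusion holds.
q = 11: 11 mod 18 = 11 — not in {2, 3, 5, 7}.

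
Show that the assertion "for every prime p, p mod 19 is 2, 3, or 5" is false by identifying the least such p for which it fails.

Check each prime p in order until the claim fails.
p = 2: 2 mod 19 = 2.
p = 3: 3 mod 19 = 3.
p = 5: 5 mod 19 = 5.
p = 7: 7 mod 19 = 7 — not in {2, 3, 5}.

p = 7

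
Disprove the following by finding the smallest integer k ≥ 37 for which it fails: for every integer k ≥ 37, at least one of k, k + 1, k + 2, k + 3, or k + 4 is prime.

k = 48

We need the least integer k ≥ 37 for which k, k + 1, k + 2, k + 3, k + 4 are all composite.
For k = 37, 38, 39, 40, …, 45, 46, 47 the conclusion holds.
k = 48: 48 = 2 × 24; 49 = 7 × 7; 50 = 2 × 25; 51 = 3 × 17; 52 = 2 × 26 — all composite.
Hence k = 48 is a counterexample.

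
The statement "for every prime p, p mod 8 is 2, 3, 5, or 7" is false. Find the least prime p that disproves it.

p = 17

The first 6 eligible values, up to p = 13, all satisfy the conclusion.
p = 17: 17 mod 8 = 1 — not in {2, 3, 5, 7}.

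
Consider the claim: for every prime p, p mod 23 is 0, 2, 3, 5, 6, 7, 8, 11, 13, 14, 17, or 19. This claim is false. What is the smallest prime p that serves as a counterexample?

For p = 2, 3, 5, 7, …, 29, 31, 37 the conclusion holds.
p = 41: 41 mod 23 = 18 — not in {0, 2, 3, 5, 6, 7, 8, 11, 13, 14, 17, 19}.
Hence p = 41 is a counterexample.

p = 41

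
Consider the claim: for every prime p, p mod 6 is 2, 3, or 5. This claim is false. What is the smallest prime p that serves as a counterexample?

p = 2: 2 mod 6 = 2.
p = 3: 3 mod 6 = 3.
p = 5: 5 mod 6 = 5.
p = 7: 7 mod 6 = 1 — not in {2, 3, 5}.
Hence p = 7 is a counterexample.

p = 7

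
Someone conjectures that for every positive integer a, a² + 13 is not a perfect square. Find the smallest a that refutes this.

A counterexample is any positive integer a such that a² + 13 is a perfect square; we check each in order.
a = 1: 1² + 13 = 14, not a perfect square.
a = 2: 2² + 13 = 17, not a perfect square.
a = 3: 3² + 13 = 22, not a perfect square.
a = 4: 4² + 13 = 29, not a perfect square.
a = 5: 5² + 13 = 38, not a perfect square.
a = 6: 6² + 13 = 49 = 7², a perfect square.

a = 6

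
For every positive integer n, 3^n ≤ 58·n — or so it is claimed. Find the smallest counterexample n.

A counterexample is any positive integer n such that 3^n > 58·n; we check each in order.
For n = 1, 2, 3, 4, 5 the conclusion holds.
n = 6: 3^n = 729 and 58·n = 348, so 729 > 348.
Thus n = 6 disproves the claim, and no smaller n works.

n = 6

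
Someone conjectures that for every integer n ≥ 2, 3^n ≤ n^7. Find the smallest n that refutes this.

n = 19

Check each integer n ≥ 2 in order until 3^n > n^7.
The first 17 eligible values, up to n = 18, all satisfy the conclusion.
n = 19: 3^n = 1162261467 and n^7 = 893871739, so 1162261467 > 893871739.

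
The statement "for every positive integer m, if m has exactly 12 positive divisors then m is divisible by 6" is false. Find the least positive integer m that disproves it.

m = 140

A counterexample is any positive integer m such that m has exactly 12 positive divisors but m is not divisible by 6; we check each in order.
m = 60: τ(60) = 12; 60 mod 6 = 0.
m = 72: τ(72) = 12; 72 mod 6 = 0.
m = 84: τ(84) = 12; 84 mod 6 = 0.
m = 90: τ(90) = 12; 90 mod 6 = 0.
m = 96: τ(96) = 12; 96 mod 6 = 0.
m = 108: τ(108) = 12; 108 mod 6 = 0.
m = 126: τ(126) = 12; 126 mod 6 = 0.
m = 132: τ(132) = 12; 132 mod 6 = 0.
m = 140: τ(140) = 12; 140 mod 6 = 2.
Hence m = 140 is a counterexample.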